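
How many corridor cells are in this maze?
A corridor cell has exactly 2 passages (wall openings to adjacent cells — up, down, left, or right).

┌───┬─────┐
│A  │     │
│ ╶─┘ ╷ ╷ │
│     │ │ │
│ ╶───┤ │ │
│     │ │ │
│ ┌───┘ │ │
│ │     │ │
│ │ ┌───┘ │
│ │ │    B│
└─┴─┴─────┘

Counting cells with exactly 2 passages:
Total corridor cells: 17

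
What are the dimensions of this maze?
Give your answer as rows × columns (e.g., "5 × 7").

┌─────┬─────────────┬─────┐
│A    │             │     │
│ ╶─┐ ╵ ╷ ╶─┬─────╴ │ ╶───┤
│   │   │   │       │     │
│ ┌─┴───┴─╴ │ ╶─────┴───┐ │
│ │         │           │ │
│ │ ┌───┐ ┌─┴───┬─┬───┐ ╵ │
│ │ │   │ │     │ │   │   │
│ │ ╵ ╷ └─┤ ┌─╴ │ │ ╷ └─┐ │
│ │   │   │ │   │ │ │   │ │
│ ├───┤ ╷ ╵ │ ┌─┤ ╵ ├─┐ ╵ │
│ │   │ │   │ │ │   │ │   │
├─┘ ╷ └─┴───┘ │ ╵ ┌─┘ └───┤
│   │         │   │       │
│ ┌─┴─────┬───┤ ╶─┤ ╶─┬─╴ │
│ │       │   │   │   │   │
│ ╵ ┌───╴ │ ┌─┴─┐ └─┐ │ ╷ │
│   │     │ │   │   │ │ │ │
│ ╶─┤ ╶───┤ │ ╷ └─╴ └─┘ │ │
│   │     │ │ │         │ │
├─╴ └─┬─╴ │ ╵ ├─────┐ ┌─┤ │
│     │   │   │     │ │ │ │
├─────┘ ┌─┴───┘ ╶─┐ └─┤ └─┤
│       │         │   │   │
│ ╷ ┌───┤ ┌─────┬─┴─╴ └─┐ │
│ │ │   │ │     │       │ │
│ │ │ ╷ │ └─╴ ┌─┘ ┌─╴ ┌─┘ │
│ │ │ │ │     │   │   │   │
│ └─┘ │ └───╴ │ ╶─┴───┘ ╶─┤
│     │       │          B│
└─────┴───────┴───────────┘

Counting the maze dimensions:
Rows (vertical): 15
Columns (horizontal): 13
Dimensions: 15 × 13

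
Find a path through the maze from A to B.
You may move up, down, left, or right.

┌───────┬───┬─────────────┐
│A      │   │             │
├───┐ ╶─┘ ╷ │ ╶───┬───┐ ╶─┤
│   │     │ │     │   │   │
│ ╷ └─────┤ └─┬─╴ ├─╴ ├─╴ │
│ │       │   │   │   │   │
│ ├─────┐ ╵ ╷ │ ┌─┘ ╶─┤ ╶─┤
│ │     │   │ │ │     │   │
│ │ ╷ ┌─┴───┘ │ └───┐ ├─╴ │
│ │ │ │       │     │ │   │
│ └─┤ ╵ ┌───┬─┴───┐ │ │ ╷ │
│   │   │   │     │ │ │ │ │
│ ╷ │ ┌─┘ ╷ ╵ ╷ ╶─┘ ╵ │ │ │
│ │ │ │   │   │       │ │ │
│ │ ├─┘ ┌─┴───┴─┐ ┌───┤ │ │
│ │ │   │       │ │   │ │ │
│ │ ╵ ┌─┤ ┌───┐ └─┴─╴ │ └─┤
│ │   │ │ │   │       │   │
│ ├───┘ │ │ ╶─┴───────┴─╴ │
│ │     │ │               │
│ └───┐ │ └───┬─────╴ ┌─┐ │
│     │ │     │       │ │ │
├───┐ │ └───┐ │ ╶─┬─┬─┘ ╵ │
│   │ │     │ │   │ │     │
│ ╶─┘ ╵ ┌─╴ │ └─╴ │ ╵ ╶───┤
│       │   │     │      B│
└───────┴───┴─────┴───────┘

Finding the shortest path through the maze:
Path length: 76 steps
Directions: right → right → down → right → right → up → right → down → down → down → left → up → left → left → left → up → left → down → down → down → down → right → down → down → down → right → up → right → up → right → up → right → down → right → up → right → down → right → right → up → up → left → left → up → up → right → up → left → left → up → right → right → right → right → right → down → right → down → left → down → right → down → left → down → down → down → down → right → down → down → down → left → left → down → right → right

Solution:

┌───────┬───┬─────────────┐
│A → ↓  │↱ ↓│↱ → → → → ↓  │
├───┐ ╶─┘ ╷ │ ╶───┬───┐ ╶─┤
│↓ ↰│↳ → ↑│↓│↑ ← ↰│   │↳ ↓│
│ ╷ └─────┤ └─┬─╴ ├─╴ ├─╴ │
│↓│↑ ← ← ↰│↓  │↱ ↑│   │↓ ↲│
│ ├─────┐ ╵ ╷ │ ┌─┘ ╶─┤ ╶─┤
│↓│     │↑ ↲│ │↑│     │↳ ↓│
│ │ ╷ ┌─┴───┘ │ └───┐ ├─╴ │
│↓│ │ │       │↑ ← ↰│ │↓ ↲│
│ └─┤ ╵ ┌───┬─┴───┐ │ │ ╷ │
│↳ ↓│   │↱ ↓│↱ ↓  │↑│ │↓│ │
│ ╷ │ ┌─┘ ╷ ╵ ╷ ╶─┘ ╵ │ │ │
│ │↓│ │↱ ↑│↳ ↑│↳ → ↑  │↓│ │
│ │ ├─┘ ┌─┴───┴─┐ ┌───┤ │ │
│ │↓│↱ ↑│       │ │   │↓│ │
│ │ ╵ ┌─┤ ┌───┐ └─┴─╴ │ └─┤
│ │↳ ↑│ │ │   │       │↳ ↓│
│ ├───┘ │ │ ╶─┴───────┴─╴ │
│ │     │ │              ↓│
│ └───┐ │ └───┬─────╴ ┌─┐ │
│     │ │     │       │ │↓│
├───┐ │ └───┐ │ ╶─┬─┬─┘ ╵ │
│   │ │     │ │   │ │↓ ← ↲│
│ ╶─┘ ╵ ┌─╴ │ └─╴ │ ╵ ╶───┤
│       │   │     │  ↳ → B│
└───────┴───┴─────┴───────┘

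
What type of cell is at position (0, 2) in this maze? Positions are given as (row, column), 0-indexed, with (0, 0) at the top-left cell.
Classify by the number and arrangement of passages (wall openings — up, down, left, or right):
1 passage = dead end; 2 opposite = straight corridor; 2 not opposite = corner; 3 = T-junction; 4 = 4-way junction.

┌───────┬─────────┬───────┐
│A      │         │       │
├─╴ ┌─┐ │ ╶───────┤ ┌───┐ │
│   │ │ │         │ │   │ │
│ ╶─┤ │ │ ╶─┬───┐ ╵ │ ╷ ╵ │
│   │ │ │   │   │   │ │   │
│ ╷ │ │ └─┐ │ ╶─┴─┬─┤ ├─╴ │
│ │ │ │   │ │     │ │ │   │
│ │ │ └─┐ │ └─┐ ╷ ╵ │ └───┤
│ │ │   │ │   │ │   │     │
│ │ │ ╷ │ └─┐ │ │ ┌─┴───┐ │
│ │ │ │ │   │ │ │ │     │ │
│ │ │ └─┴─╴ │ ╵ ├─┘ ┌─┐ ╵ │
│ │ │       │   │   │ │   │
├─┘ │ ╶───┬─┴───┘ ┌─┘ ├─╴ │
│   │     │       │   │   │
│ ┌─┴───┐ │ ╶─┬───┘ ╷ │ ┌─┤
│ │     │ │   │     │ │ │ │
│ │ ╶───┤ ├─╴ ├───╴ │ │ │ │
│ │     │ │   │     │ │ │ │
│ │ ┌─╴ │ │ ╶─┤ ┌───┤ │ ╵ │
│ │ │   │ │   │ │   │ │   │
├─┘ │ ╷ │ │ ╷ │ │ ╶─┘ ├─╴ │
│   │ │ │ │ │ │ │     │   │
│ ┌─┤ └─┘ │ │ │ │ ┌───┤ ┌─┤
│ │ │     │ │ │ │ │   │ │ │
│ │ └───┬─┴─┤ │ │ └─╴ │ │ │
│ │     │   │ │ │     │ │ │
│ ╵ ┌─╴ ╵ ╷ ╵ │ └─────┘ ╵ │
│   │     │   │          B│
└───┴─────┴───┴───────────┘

Checking cell at (0, 2):
Number of passages: 2
Cell type: straight corridor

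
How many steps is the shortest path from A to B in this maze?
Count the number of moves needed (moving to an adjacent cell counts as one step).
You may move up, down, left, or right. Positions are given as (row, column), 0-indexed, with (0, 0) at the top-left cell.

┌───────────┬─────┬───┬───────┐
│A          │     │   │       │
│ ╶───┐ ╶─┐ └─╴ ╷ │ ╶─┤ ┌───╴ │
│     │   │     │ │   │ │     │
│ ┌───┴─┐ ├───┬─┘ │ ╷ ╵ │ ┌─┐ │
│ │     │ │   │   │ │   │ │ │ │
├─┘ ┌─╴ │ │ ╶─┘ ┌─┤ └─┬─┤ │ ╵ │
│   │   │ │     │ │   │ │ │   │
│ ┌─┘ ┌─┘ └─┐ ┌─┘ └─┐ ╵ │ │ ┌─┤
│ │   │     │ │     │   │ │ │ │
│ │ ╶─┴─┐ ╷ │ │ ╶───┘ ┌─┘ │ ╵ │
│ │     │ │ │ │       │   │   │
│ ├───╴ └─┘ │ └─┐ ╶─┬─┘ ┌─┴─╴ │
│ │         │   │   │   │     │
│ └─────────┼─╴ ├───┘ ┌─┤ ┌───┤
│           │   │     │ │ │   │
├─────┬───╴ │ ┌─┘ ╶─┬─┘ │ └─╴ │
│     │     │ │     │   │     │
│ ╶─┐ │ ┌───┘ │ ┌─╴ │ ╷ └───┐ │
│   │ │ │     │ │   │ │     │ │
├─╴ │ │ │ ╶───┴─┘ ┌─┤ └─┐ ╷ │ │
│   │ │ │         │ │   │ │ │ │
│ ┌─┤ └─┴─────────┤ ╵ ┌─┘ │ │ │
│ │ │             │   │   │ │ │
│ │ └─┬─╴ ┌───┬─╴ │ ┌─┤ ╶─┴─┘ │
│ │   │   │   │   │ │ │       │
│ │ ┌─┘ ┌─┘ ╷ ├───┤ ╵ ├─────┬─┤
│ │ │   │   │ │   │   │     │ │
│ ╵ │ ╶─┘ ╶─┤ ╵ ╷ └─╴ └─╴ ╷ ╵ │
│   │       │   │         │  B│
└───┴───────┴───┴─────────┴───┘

Using BFS to find shortest path:
Start: (0, 0), End: (14, 14)
Path found:
(0,0) → (0,1) → (0,2) → (0,3) → (0,4) → (0,5) → (1,5) → (1,6) → (1,7) → (0,7) → (0,8) → (1,8) → (2,8) → (2,7) → (3,7) → (3,6) → (4,6) → (5,6) → (6,6) → (6,7) → (7,7) → (7,6) → (8,6) → (9,6) → (9,5) → (9,4) → (10,4) → (10,5) → (10,6) → (10,7) → (10,8) → (9,8) → (9,9) → (8,9) → (8,8) → (7,8) → (7,9) → (7,10) → (6,10) → (6,11) → (5,11) → (5,12) → (4,12) → (3,12) → (2,12) → (1,12) → (1,13) → (1,14) → (2,14) → (3,14) → (3,13) → (4,13) → (5,13) → (5,14) → (6,14) → (6,13) → (6,12) → (7,12) → (8,12) → (8,13) → (8,14) → (9,14) → (10,14) → (11,14) → (12,14) → (12,13) → (12,12) → (12,11) → (11,11) → (11,12) → (10,12) → (9,12) → (9,11) → (8,11) → (8,10) → (9,10) → (10,10) → (11,10) → (11,9) → (12,9) → (13,9) → (13,10) → (14,10) → (14,11) → (14,12) → (13,12) → (13,13) → (14,13) → (14,14)
Number of steps: 88

Solution:

┌───────────┬─────┬───┬───────┐
│A → → → → ↓│  ↱ ↓│   │       │
│ ╶───┐ ╶─┐ └─╴ ╷ │ ╶─┤ ┌───╴ │
│     │   │↳ → ↑│↓│   │ │↱ → ↓│
│ ┌───┴─┐ ├───┬─┘ │ ╷ ╵ │ ┌─┐ │
│ │     │ │   │↓ ↲│ │   │↑│ │↓│
├─┘ ┌─╴ │ │ ╶─┘ ┌─┤ └─┬─┤ │ ╵ │
│   │   │ │  ↓ ↲│ │   │ │↑│↓ ↲│
│ ┌─┘ ┌─┘ └─┐ ┌─┘ └─┐ ╵ │ │ ┌─┤
│ │   │     │↓│     │   │↑│↓│ │
│ │ ╶─┴─┐ ╷ │ │ ╶───┘ ┌─┘ │ ╵ │
│ │     │ │ │↓│       │↱ ↑│↳ ↓│
│ ├───╴ └─┘ │ └─┐ ╶─┬─┘ ┌─┴─╴ │
│ │         │↳ ↓│   │↱ ↑│↓ ← ↲│
│ └─────────┼─╴ ├───┘ ┌─┤ ┌───┤
│           │↓ ↲│↱ → ↑│ │↓│   │
├─────┬───╴ │ ┌─┘ ╶─┬─┘ │ └─╴ │
│     │     │↓│  ↑ ↰│↓ ↰│↳ → ↓│
│ ╶─┐ │ ┌───┘ │ ┌─╴ │ ╷ └───┐ │
│   │ │ │↓ ← ↲│ │↱ ↑│↓│↑ ↰  │↓│
├─╴ │ │ │ ╶───┴─┘ ┌─┤ └─┐ ╷ │ │
│   │ │ │↳ → → → ↑│ │↓  │↑│ │↓│
│ ┌─┤ └─┴─────────┤ ╵ ┌─┘ │ │ │
│ │ │             │↓ ↲│↱ ↑│ │↓│
│ │ └─┬─╴ ┌───┬─╴ │ ┌─┤ ╶─┴─┘ │
│ │   │   │   │   │↓│ │↑ ← ← ↲│
│ │ ┌─┘ ┌─┘ ╷ ├───┤ ╵ ├─────┬─┤
│ │ │   │   │ │   │↳ ↓│  ↱ ↓│ │
│ ╵ │ ╶─┘ ╶─┤ ╵ ╷ └─╴ └─╴ ╷ ╵ │
│   │       │   │    ↳ → ↑│↳ B│
└───┴───────┴───┴─────────┴───┘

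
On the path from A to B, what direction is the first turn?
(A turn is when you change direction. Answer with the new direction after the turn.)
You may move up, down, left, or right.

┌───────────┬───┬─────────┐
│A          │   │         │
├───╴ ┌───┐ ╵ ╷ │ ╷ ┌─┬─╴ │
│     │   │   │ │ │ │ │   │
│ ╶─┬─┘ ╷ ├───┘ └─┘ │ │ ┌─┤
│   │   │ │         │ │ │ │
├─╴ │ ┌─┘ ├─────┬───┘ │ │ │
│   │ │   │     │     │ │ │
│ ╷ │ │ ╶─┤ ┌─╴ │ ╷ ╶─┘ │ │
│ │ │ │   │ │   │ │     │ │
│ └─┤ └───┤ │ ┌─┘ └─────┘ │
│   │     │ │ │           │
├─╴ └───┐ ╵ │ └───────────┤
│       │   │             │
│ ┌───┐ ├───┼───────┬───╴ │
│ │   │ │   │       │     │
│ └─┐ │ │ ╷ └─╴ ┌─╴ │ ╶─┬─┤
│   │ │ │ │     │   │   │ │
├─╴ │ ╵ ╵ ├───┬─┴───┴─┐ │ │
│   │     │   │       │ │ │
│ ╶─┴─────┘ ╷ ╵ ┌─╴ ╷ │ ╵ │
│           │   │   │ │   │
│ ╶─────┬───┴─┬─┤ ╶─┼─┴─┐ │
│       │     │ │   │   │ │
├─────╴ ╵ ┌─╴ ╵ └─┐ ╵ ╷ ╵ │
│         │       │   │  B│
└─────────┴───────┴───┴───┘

Directions: right, right, down, left, left, down, right, down, left, down, down, right, down, left, down, down, right, down, left, down, right, right, right, right, right, up, right, down, right, up, right, right, down, left, down, right, down, right, up, right, down, right
First turn direction: down

Solution:

┌───────────┬───┬─────────┐
│A → ↓      │   │         │
├───╴ ┌───┐ ╵ ╷ │ ╷ ┌─┬─╴ │
│↓ ← ↲│   │   │ │ │ │ │   │
│ ╶─┬─┘ ╷ ├───┘ └─┘ │ │ ┌─┤
│↳ ↓│   │ │         │ │ │ │
├─╴ │ ┌─┘ ├─────┬───┘ │ │ │
│↓ ↲│ │   │     │     │ │ │
│ ╷ │ │ ╶─┤ ┌─╴ │ ╷ ╶─┘ │ │
│↓│ │ │   │ │   │ │     │ │
│ └─┤ └───┤ │ ┌─┘ └─────┘ │
│↳ ↓│     │ │ │           │
├─╴ └───┐ ╵ │ └───────────┤
│↓ ↲    │   │             │
│ ┌───┐ ├───┼───────┬───╴ │
│↓│   │ │   │       │     │
│ └─┐ │ │ ╷ └─╴ ┌─╴ │ ╶─┬─┤
│↳ ↓│ │ │ │     │   │   │ │
├─╴ │ ╵ ╵ ├───┬─┴───┴─┐ │ │
│↓ ↲│     │↱ ↓│↱ → ↓  │ │ │
│ ╶─┴─────┘ ╷ ╵ ┌─╴ ╷ │ ╵ │
│↳ → → → → ↑│↳ ↑│↓ ↲│ │   │
│ ╶─────┬───┴─┬─┤ ╶─┼─┴─┐ │
│       │     │ │↳ ↓│↱ ↓│ │
├─────╴ ╵ ┌─╴ ╵ └─┐ ╵ ╷ ╵ │
│         │       │↳ ↑│↳ B│
└─────────┴───────┴───┴───┘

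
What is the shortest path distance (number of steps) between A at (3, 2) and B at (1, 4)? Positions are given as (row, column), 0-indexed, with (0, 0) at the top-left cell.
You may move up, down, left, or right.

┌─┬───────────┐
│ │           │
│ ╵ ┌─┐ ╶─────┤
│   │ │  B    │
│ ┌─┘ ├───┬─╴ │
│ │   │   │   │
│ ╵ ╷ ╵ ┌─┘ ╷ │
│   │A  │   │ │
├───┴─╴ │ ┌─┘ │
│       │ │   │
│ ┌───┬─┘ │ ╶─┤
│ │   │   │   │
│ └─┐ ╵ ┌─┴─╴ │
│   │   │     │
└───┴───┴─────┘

Finding path from (3, 2) to (1, 4):
Path: (3,2) → (2,2) → (2,1) → (3,1) → (3,0) → (2,0) → (1,0) → (1,1) → (0,1) → (0,2) → (0,3) → (1,3) → (1,4)
Distance: 12 steps

Solution:

┌─┬───────────┐
│ │↱ → ↓      │
│ ╵ ┌─┐ ╶─────┤
│↱ ↑│ │↳ B    │
│ ┌─┘ ├───┬─╴ │
│↑│↓ ↰│   │   │
│ ╵ ╷ ╵ ┌─┘ ╷ │
│↑ ↲│A  │   │ │
├───┴─╴ │ ┌─┘ │
│       │ │   │
│ ┌───┬─┘ │ ╶─┤
│ │   │   │   │
│ └─┐ ╵ ┌─┴─╴ │
│   │   │     │
└───┴───┴─────┘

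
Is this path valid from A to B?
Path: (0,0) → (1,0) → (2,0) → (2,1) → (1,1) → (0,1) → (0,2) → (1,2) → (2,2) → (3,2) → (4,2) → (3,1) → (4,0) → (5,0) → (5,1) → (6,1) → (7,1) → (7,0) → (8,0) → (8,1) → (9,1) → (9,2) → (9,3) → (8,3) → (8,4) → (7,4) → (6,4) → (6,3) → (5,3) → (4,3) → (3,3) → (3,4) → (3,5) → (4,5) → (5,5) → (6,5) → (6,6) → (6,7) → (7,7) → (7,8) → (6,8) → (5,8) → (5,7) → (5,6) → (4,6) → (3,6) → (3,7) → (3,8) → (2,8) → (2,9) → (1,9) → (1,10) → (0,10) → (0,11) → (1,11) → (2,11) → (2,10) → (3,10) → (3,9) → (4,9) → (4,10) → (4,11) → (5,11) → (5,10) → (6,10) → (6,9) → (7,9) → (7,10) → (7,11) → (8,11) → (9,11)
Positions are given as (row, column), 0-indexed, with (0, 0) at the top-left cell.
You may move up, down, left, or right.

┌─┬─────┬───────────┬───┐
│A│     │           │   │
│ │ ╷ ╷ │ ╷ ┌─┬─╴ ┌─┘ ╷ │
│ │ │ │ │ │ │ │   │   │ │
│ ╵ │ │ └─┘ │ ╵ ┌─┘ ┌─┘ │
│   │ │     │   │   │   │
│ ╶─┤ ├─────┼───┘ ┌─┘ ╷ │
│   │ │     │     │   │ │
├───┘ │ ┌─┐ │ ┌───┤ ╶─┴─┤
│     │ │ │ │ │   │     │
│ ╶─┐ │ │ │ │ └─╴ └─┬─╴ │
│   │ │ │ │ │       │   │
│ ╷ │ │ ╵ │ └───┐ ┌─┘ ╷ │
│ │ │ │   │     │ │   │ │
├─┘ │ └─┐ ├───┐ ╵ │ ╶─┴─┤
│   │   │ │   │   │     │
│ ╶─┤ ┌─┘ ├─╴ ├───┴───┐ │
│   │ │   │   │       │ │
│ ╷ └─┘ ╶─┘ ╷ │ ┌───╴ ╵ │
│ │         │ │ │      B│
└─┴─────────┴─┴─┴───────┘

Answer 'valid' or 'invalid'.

Checking path validity:
Result: Invalid move at step 11: cannot move from (4, 2) to (3, 1).

invalid

Correct solution:

┌─┬─────┬───────────┬───┐
│A│↱ ↓  │           │↱ ↓│
│ │ ╷ ╷ │ ╷ ┌─┬─╴ ┌─┘ ╷ │
│↓│↑│↓│ │ │ │ │   │↱ ↑│↓│
│ ╵ │ │ └─┘ │ ╵ ┌─┘ ┌─┘ │
│↳ ↑│↓│     │   │↱ ↑│↓ ↲│
│ ╶─┤ ├─────┼───┘ ┌─┘ ╷ │
│   │↓│↱ → ↓│↱ → ↑│↓ ↲│ │
├───┘ │ ┌─┐ │ ┌───┤ ╶─┴─┤
│↓ ← ↲│↑│ │↓│↑│   │↳ → ↓│
│ ╶─┐ │ │ │ │ └─╴ └─┬─╴ │
│↳ ↓│ │↑│ │↓│↑ ← ↰  │↓ ↲│
│ ╷ │ │ ╵ │ └───┐ ┌─┘ ╷ │
│ │↓│ │↑ ↰│↳ → ↓│↑│↓ ↲│ │
├─┘ │ └─┐ ├───┐ ╵ │ ╶─┴─┤
│↓ ↲│   │↑│   │↳ ↑│↳ → ↓│
│ ╶─┤ ┌─┘ ├─╴ ├───┴───┐ │
│↳ ↓│ │↱ ↑│   │       │↓│
│ ╷ └─┘ ╶─┘ ╷ │ ┌───╴ ╵ │
│ │↳ → ↑    │ │ │      B│
└─┴─────────┴─┴─┴───────┘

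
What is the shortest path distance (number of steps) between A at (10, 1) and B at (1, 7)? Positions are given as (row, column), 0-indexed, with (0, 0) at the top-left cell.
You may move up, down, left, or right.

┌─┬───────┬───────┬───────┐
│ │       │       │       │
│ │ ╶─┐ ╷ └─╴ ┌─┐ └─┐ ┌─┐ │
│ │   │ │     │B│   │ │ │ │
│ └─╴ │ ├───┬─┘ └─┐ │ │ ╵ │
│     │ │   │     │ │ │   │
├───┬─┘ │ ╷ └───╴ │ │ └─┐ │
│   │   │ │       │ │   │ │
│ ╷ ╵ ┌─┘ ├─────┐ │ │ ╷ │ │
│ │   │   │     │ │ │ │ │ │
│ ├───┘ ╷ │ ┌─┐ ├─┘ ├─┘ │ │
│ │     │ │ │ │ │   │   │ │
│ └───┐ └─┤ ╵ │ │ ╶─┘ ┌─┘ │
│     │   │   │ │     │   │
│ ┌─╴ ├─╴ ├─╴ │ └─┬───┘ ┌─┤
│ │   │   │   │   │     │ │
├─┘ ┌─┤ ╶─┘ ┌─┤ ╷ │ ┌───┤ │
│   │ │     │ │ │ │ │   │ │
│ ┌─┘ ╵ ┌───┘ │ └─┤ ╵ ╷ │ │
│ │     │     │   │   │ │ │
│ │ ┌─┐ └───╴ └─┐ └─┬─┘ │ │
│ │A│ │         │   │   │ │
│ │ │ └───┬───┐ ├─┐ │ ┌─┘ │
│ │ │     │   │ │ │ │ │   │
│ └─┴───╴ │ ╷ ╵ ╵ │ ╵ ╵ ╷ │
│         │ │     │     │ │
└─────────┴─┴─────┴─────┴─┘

Finding path from (10, 1) to (1, 7):
Path: (10,1) → (9,1) → (9,2) → (9,3) → (8,3) → (7,3) → (7,4) → (6,4) → (6,3) → (5,3) → (4,3) → (4,4) → (3,4) → (2,4) → (2,5) → (3,5) → (3,6) → (3,7) → (3,8) → (2,8) → (2,7) → (1,7)
Distance: 21 steps

Solution:

┌─┬───────┬───────┬───────┐
│ │       │       │       │
│ │ ╶─┐ ╷ └─╴ ┌─┐ └─┐ ┌─┐ │
│ │   │ │     │B│   │ │ │ │
│ └─╴ │ ├───┬─┘ └─┐ │ │ ╵ │
│     │ │↱ ↓│  ↑ ↰│ │ │   │
├───┬─┘ │ ╷ └───╴ │ │ └─┐ │
│   │   │↑│↳ → → ↑│ │   │ │
│ ╷ ╵ ┌─┘ ├─────┐ │ │ ╷ │ │
│ │   │↱ ↑│     │ │ │ │ │ │
│ ├───┘ ╷ │ ┌─┐ ├─┘ ├─┘ │ │
│ │    ↑│ │ │ │ │   │   │ │
│ └───┐ └─┤ ╵ │ │ ╶─┘ ┌─┘ │
│     │↑ ↰│   │ │     │   │
│ ┌─╴ ├─╴ ├─╴ │ └─┬───┘ ┌─┤
│ │   │↱ ↑│   │   │     │ │
├─┘ ┌─┤ ╶─┘ ┌─┤ ╷ │ ┌───┤ │
│   │ │↑    │ │ │ │ │   │ │
│ ┌─┘ ╵ ┌───┘ │ └─┤ ╵ ╷ │ │
│ │↱ → ↑│     │   │   │ │ │
│ │ ┌─┐ └───╴ └─┐ └─┬─┘ │ │
│ │A│ │         │   │   │ │
│ │ │ └───┬───┐ ├─┐ │ ┌─┘ │
│ │ │     │   │ │ │ │ │   │
│ └─┴───╴ │ ╷ ╵ ╵ │ ╵ ╵ ╷ │
│         │ │     │     │ │
└─────────┴─┴─────┴─────┴─┘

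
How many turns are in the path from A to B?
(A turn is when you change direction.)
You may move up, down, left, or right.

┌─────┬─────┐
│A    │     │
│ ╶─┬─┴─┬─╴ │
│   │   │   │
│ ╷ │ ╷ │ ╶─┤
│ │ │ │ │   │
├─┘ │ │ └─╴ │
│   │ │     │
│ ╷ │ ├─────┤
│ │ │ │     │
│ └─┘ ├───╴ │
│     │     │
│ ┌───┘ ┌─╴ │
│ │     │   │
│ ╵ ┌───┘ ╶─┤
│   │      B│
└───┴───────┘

Directions: down, right, down, down, left, down, down, down, down, right, up, right, right, up, right, right, down, left, down, right
Number of turns: 13

Solution:

┌─────┬─────┐
│A    │     │
│ ╶─┬─┴─┬─╴ │
│↳ ↓│   │   │
│ ╷ │ ╷ │ ╶─┤
│ │↓│ │ │   │
├─┘ │ │ └─╴ │
│↓ ↲│ │     │
│ ╷ │ ├─────┤
│↓│ │ │     │
│ └─┘ ├───╴ │
│↓    │↱ → ↓│
│ ┌───┘ ┌─╴ │
│↓│↱ → ↑│↓ ↲│
│ ╵ ┌───┘ ╶─┤
│↳ ↑│    ↳ B│
└───┴───────┘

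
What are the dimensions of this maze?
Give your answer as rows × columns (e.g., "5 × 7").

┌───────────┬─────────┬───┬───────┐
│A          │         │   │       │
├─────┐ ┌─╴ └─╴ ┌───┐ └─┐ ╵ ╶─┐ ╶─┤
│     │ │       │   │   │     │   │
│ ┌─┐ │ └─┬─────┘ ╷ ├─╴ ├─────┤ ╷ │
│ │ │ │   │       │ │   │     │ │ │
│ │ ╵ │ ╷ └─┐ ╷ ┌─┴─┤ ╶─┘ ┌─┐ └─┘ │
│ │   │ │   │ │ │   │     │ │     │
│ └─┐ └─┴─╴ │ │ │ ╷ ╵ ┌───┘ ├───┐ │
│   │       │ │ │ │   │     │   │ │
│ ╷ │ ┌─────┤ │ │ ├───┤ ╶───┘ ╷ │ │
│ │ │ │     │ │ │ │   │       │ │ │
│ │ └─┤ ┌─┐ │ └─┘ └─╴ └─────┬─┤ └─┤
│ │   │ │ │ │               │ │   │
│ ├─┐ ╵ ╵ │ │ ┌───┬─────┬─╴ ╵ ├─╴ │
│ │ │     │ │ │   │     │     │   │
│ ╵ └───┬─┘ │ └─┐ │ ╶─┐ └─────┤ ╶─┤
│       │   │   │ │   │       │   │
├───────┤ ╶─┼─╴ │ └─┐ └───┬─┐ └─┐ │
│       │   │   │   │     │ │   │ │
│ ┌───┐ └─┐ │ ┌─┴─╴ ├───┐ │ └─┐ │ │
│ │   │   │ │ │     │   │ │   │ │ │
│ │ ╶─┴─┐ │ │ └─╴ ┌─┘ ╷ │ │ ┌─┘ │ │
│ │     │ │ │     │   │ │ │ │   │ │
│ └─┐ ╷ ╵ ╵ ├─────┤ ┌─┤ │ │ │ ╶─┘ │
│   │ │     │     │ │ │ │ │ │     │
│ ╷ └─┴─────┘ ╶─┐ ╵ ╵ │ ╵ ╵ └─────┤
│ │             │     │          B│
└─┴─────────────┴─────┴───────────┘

Counting the maze dimensions:
Rows (vertical): 14
Columns (horizontal): 17
Dimensions: 14 × 17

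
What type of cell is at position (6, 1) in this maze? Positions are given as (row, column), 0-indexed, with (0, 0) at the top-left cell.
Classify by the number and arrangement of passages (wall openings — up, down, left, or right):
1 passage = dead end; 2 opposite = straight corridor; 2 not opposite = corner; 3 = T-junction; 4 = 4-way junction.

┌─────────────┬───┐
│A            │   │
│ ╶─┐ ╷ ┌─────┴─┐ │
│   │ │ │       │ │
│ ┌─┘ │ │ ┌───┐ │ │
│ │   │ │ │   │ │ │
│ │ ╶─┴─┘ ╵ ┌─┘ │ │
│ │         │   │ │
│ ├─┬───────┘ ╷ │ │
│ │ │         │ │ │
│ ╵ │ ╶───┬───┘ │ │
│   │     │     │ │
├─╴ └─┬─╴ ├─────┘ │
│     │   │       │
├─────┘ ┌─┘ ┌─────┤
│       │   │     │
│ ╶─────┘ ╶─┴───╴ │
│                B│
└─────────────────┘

Checking cell at (6, 1):
Number of passages: 3
Cell type: T-junction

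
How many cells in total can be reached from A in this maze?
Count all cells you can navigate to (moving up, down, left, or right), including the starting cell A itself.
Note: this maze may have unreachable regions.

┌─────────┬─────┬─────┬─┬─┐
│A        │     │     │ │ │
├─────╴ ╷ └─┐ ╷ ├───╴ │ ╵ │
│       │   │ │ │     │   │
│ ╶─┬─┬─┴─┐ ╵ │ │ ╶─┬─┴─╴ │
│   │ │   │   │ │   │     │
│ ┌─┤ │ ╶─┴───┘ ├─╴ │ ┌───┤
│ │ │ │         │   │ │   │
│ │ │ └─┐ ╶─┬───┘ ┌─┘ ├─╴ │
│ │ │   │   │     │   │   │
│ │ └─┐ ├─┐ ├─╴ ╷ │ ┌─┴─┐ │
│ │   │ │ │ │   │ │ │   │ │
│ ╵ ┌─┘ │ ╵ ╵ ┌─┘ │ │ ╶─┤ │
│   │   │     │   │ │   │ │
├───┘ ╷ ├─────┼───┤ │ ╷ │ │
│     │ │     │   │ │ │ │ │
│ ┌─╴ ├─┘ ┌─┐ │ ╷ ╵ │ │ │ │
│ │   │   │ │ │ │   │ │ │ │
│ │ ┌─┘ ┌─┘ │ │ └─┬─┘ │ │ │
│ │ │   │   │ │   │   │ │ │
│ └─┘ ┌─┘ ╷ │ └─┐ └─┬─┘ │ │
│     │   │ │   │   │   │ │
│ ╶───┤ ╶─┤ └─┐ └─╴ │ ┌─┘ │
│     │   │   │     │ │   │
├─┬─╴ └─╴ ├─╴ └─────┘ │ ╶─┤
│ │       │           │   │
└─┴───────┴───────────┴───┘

Using BFS/flood-fill to find all reachable cells from A:
Maze size: 13 × 13 = 169 total cells
107 cell(s) are walled off and cannot be reached from A.
Reachable cells: 62

Reachable region (· marks reachable cells):

┌─────────┬─────┬─────┬─┬─┐
│A · · · ·│· · ·│· · ·│ │ │
├─────╴ ╷ └─┐ ╷ ├───╴ │ ╵ │
│· · · ·│· ·│·│·│· · ·│   │
│ ╶─┬─┬─┴─┐ ╵ │ │ ╶─┬─┴─╴ │
│· ·│ │· ·│· ·│·│· ·│     │
│ ┌─┤ │ ╶─┴───┘ ├─╴ │ ┌───┤
│·│·│ │· · · · ·│· ·│ │   │
│ │ │ └─┐ ╶─┬───┘ ┌─┘ ├─╴ │
│·│·│   │· ·│· · ·│   │   │
│ │ └─┐ ├─┐ ├─╴ ╷ │ ┌─┴─┐ │
│·│· ·│ │·│·│· ·│·│ │   │ │
│ ╵ ┌─┘ │ ╵ ╵ ┌─┘ │ │ ╶─┤ │
│· ·│   │· · ·│· ·│ │   │ │
├───┘ ╷ ├─────┼───┤ │ ╷ │ │
│     │ │     │   │ │ │ │ │
│ ┌─╴ ├─┘ ┌─┐ │ ╷ ╵ │ │ │ │
│ │   │   │ │ │ │   │ │ │ │
│ │ ┌─┘ ┌─┘ │ │ └─┬─┘ │ │ │
│ │ │   │   │ │   │   │ │ │
│ └─┘ ┌─┘ ╷ │ └─┐ └─┬─┘ │ │
│     │   │ │   │   │   │ │
│ ╶───┤ ╶─┤ └─┐ └─╴ │ ┌─┘ │
│     │   │   │     │ │   │
├─┬─╴ └─╴ ├─╴ └─────┘ │ ╶─┤
│ │       │           │   │
└─┴───────┴───────────┴───┘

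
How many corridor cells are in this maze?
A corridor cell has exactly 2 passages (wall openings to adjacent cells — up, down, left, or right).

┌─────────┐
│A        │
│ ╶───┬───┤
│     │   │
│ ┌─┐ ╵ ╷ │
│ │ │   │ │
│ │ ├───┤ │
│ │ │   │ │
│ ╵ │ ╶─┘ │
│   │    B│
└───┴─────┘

Counting cells with exactly 2 passages:
Total corridor cells: 21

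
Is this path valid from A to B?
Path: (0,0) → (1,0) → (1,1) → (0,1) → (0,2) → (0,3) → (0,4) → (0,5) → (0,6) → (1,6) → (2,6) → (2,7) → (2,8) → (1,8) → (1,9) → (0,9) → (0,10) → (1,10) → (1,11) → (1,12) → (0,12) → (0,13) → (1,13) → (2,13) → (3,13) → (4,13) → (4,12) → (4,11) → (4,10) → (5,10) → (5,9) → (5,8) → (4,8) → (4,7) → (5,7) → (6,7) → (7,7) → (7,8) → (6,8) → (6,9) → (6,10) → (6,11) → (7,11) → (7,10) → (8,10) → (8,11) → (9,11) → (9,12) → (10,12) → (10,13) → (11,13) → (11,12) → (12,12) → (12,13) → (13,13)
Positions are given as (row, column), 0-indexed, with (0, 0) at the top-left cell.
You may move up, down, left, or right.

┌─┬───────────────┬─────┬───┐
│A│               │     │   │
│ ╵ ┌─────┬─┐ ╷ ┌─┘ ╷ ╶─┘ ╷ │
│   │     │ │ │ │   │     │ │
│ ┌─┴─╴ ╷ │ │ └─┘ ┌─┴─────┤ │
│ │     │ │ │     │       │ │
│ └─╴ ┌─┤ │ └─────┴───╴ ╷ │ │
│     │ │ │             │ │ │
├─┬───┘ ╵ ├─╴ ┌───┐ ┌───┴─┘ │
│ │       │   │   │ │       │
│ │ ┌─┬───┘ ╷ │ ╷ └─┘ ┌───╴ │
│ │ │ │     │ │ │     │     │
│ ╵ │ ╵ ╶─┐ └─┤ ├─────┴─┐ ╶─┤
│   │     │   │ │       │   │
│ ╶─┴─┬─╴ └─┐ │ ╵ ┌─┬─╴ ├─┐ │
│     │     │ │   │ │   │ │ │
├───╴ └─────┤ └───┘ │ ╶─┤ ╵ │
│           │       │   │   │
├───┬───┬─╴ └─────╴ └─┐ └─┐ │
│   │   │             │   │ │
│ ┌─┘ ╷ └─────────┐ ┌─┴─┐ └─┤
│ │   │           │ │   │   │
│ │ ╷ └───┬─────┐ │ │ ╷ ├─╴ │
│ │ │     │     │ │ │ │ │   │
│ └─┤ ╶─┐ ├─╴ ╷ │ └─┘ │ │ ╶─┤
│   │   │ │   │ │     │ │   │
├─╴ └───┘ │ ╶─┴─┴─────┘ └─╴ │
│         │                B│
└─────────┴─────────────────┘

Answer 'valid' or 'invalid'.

Checking path validity:
Result: All consecutive moves are passable.

valid

Correct solution:

┌─┬───────────────┬─────┬───┐
│A│↱ → → → → ↓    │↱ ↓  │↱ ↓│
│ ╵ ┌─────┬─┐ ╷ ┌─┘ ╷ ╶─┘ ╷ │
│↳ ↑│     │ │↓│ │↱ ↑│↳ → ↑│↓│
│ ┌─┴─╴ ╷ │ │ └─┘ ┌─┴─────┤ │
│ │     │ │ │↳ → ↑│       │↓│
│ └─╴ ┌─┤ │ └─────┴───╴ ╷ │ │
│     │ │ │             │ │↓│
├─┬───┘ ╵ ├─╴ ┌───┐ ┌───┴─┘ │
│ │       │   │↓ ↰│ │↓ ← ← ↲│
│ │ ┌─┬───┘ ╷ │ ╷ └─┘ ┌───╴ │
│ │ │ │     │ │↓│↑ ← ↲│     │
│ ╵ │ ╵ ╶─┐ └─┤ ├─────┴─┐ ╶─┤
│   │     │   │↓│↱ → → ↓│   │
│ ╶─┴─┬─╴ └─┐ │ ╵ ┌─┬─╴ ├─┐ │
│     │     │ │↳ ↑│ │↓ ↲│ │ │
├───╴ └─────┤ └───┘ │ ╶─┤ ╵ │
│           │       │↳ ↓│   │
├───┬───┬─╴ └─────╴ └─┐ └─┐ │
│   │   │             │↳ ↓│ │
│ ┌─┘ ╷ └─────────┐ ┌─┴─┐ └─┤
│ │   │           │ │   │↳ ↓│
│ │ ╷ └───┬─────┐ │ │ ╷ ├─╴ │
│ │ │     │     │ │ │ │ │↓ ↲│
│ └─┤ ╶─┐ ├─╴ ╷ │ └─┘ │ │ ╶─┤
│   │   │ │   │ │     │ │↳ ↓│
├─╴ └───┘ │ ╶─┴─┴─────┘ └─╴ │
│         │                B│
└─────────┴─────────────────┘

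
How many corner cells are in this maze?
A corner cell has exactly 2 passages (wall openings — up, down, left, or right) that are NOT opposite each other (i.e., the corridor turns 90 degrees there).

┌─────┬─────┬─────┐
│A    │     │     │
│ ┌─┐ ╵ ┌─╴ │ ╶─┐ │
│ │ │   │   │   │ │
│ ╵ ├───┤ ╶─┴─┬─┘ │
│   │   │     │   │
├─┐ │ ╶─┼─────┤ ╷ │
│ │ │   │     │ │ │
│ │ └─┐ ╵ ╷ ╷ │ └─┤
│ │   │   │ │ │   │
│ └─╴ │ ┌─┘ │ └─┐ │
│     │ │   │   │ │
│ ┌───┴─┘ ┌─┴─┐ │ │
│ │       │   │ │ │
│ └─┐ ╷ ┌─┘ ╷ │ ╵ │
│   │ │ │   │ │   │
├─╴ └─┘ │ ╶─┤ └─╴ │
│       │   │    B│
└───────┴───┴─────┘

Counting corner cells (2 non-opposite passages):
Total corners: 41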